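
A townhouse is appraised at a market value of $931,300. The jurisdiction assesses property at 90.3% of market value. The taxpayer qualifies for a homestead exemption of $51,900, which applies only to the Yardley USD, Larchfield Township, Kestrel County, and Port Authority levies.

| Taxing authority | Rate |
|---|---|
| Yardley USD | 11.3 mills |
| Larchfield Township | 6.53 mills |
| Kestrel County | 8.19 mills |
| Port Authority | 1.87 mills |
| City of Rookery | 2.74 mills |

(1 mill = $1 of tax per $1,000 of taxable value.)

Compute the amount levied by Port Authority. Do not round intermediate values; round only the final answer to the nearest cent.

$1,475.55

Assessed value = $931,300 × 0.903 = $840,963.9
Port Authority taxable value = $840,963.9 − $51,900 = $789,063.9
Port Authority levy = $789,063.9 × 0.00187 = $1,475.549493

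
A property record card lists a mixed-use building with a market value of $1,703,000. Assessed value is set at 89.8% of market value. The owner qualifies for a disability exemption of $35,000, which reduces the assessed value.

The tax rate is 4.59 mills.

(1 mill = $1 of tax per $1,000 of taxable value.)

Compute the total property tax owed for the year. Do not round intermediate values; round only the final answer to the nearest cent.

Assessed value = $1,703,000 × 0.898 = $1,529,294
Taxable value = $1,529,294 − $35,000 = $1,494,294
Tax = $1,494,294 × 0.00459 = $6,858.80946

$6,858.81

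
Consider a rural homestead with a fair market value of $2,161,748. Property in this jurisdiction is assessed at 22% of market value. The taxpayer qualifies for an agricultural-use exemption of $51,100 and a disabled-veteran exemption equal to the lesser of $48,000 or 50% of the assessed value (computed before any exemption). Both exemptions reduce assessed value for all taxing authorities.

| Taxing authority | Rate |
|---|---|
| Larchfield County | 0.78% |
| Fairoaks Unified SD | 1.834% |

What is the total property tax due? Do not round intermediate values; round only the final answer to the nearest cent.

$9,841.31

Assessed value = $2,161,748 × 0.22 = $475,584.56
Disabled-veteran exemption = min($48,000, 50% × $475,584.56) = min($48,000, $237,792.28) = $48,000 (dollar cap binds)
Taxable value = $475,584.56 − $51,100 − $48,000 = $376,484.56
Larchfield County: $376,484.56 × 0.0078 = $2,936.579568
Fairoaks Unified SD: $376,484.56 × 0.01834 = $6,904.7268304
Total = $9,841.3063984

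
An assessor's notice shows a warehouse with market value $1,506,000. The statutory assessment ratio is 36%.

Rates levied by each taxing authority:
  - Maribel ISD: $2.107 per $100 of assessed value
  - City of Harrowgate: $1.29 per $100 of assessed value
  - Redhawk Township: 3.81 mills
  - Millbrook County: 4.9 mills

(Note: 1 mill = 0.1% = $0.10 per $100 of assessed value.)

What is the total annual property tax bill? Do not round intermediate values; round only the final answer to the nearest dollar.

$23,139

Assessed value = $1,506,000 × 0.36 = $542,160
Maribel ISD: $542,160 × 0.02107 = $11,423.3112
City of Harrowgate: $542,160 × 0.0129 = $6,993.864
Redhawk Township: $542,160 × 0.00381 = $2,065.6296
Millbrook County: $542,160 × 0.0049 = $2,656.584
Total = $23,139.3888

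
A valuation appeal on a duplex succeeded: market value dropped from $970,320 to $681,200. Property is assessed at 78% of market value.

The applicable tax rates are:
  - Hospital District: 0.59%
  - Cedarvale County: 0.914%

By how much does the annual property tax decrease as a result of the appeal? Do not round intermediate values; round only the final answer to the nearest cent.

$3,391.72

Old assessed value = $970,320 × 0.78 = $756,849.6
New assessed value = $681,200 × 0.78 = $531,336
Combined rate = 0.0059 + 0.00914 = 0.01504
Old tax = $756,849.6 × 0.01504 = $11,383.017984
New tax = $531,336 × 0.01504 = $7,991.29344
Reduction = $11,383.017984 − $7,991.29344 = $3,391.724544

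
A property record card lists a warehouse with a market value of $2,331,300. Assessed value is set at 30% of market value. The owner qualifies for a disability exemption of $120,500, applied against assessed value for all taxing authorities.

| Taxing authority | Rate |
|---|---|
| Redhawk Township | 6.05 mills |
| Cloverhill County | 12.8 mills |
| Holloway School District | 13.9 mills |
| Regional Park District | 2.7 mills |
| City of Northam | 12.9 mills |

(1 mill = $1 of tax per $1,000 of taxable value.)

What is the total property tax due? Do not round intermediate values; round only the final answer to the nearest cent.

Assessed value = $2,331,300 × 0.3 = $699,390
Taxable value = $699,390 − $120,500 = $578,890
Redhawk Township: $578,890 × 0.00605 = $3,502.2845
Cloverhill County: $578,890 × 0.0128 = $7,409.792
Holloway School District: $578,890 × 0.0139 = $8,046.571
Regional Park District: $578,890 × 0.0027 = $1,563.003
City of Northam: $578,890 × 0.0129 = $7,467.681
Total = $3,502.2845 + $7,409.792 + $8,046.571 + $1,563.003 + $7,467.681 = $27,989.3315

$27,989.33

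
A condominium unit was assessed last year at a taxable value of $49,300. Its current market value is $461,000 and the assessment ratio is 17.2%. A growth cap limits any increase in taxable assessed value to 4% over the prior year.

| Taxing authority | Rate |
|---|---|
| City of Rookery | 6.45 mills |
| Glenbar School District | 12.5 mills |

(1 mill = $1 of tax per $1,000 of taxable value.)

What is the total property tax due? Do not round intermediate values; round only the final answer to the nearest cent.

Uncapped assessed value = $461,000 × 0.172 = $79,292
Cap limit = $49,300 × 1.04 = $51,272
Taxable assessed value = min($79,292, $51,272) = $51,272 (cap binds)
City of Rookery: $51,272 × 0.00645 = $330.7044
Glenbar School District: $51,272 × 0.0125 = $640.9
Total = $971.6044

$971.60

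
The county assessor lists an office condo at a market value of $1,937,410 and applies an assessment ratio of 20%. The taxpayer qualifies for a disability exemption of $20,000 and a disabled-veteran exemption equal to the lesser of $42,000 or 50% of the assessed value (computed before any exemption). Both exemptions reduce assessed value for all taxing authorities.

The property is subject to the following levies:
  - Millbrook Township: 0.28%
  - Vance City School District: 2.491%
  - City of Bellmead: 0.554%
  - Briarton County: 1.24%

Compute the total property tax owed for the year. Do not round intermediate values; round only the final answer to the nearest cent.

Assessed value = $1,937,410 × 0.2 = $387,482
Disabled-veteran exemption = min($42,000, 50% × $387,482) = min($42,000, $193,741) = $42,000 (dollar cap binds)
Taxable value = $387,482 − $20,000 − $42,000 = $325,482
Millbrook Township: $325,482 × 0.0028 = $911.3496
Vance City School District: $325,482 × 0.02491 = $8,107.75662
City of Bellmead: $325,482 × 0.00554 = $1,803.17028
Briarton County: $325,482 × 0.0124 = $4,035.9768
Total = $14,858.2533

$14,858.25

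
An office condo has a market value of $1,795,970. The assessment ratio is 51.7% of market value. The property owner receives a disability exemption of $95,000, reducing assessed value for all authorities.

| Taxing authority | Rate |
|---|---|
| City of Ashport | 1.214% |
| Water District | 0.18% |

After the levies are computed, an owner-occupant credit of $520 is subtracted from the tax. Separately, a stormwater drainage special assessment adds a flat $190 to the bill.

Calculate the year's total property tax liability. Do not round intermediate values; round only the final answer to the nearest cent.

$11,289.22

Assessed value = $1,795,970 × 0.517 = $928,516.49
Taxable value = $928,516.49 − $95,000 = $833,516.49
City of Ashport: $833,516.49 × 0.01214 = $10,118.8901886
Water District: $833,516.49 × 0.0018 = $1,500.329682
Levies subtotal = $11,619.2198706
After credit = $11,619.2198706 − $520 = $11,099.2198706
Total = $11,099.2198706 + $190 = $11,289.2198706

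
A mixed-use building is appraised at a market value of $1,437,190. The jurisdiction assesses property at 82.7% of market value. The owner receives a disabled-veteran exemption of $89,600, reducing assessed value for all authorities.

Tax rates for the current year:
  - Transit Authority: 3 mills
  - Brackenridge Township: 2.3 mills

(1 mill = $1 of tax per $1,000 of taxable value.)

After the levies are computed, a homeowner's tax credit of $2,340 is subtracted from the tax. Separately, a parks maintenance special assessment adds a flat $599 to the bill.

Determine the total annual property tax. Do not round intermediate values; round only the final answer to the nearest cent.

Assessed value = $1,437,190 × 0.827 = $1,188,556.13
Taxable value = $1,188,556.13 − $89,600 = $1,098,956.13
Transit Authority: $1,098,956.13 × 0.003 = $3,296.86839
Brackenridge Township: $1,098,956.13 × 0.0023 = $2,527.599099
Levies subtotal = $5,824.467489
After credit = $5,824.467489 − $2,340 = $3,484.467489
Total = $3,484.467489 + $599 = $4,083.467489

$4,083.47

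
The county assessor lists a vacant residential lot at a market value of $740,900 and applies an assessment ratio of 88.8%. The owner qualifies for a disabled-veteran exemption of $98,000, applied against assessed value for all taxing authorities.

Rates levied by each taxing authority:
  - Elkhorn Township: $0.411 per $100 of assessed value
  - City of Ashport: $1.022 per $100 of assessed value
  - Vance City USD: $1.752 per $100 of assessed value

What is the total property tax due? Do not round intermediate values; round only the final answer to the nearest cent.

$17,833.43

Assessed value = $740,900 × 0.888 = $657,919.2
Taxable value = $657,919.2 − $98,000 = $559,919.2
Elkhorn Township: $559,919.2 × 0.00411 = $2,301.267912
City of Ashport: $559,919.2 × 0.01022 = $5,722.374224
Vance City USD: $559,919.2 × 0.01752 = $9,809.784384
Total = $2,301.267912 + $5,722.374224 + $9,809.784384 = $17,833.42652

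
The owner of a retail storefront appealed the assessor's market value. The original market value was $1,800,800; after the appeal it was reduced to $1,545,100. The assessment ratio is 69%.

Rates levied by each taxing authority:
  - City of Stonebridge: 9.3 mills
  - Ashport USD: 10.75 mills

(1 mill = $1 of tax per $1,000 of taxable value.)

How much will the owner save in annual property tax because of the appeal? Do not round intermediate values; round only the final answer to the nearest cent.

$3,537.48

Old assessed value = $1,800,800 × 0.69 = $1,242,552
New assessed value = $1,545,100 × 0.69 = $1,066,119
Combined rate = 0.0093 + 0.01075 = 0.02005
Old tax = $1,242,552 × 0.02005 = $24,913.1676
New tax = $1,066,119 × 0.02005 = $21,375.68595
Reduction = $24,913.1676 − $21,375.68595 = $3,537.48165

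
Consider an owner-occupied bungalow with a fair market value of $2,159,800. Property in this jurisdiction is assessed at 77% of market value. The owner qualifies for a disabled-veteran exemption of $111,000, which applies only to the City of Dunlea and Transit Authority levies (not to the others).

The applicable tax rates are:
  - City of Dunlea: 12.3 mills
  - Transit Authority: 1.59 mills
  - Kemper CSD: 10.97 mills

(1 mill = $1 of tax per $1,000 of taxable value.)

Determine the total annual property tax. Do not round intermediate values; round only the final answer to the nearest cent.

$39,801.53

Assessed value = $2,159,800 × 0.77 = $1,663,046
City of Dunlea: ($1,663,046 − $111,000) × 0.0123 = $1,552,046 × 0.0123 = $19,090.1658
Transit Authority: ($1,663,046 − $111,000) × 0.00159 = $1,552,046 × 0.00159 = $2,467.75314
Kemper CSD: $1,663,046 × 0.01097 = $18,243.61462
Total = $39,801.53356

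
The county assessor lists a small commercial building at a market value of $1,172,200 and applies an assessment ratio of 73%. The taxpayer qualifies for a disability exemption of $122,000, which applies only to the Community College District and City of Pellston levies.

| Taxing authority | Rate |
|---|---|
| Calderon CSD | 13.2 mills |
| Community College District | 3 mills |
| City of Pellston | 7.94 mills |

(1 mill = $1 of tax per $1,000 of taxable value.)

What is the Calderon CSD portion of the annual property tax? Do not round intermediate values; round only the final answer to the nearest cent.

Assessed value = $1,172,200 × 0.73 = $855,706
Calderon CSD taxable value = $855,706 (exemption does not apply)
Calderon CSD levy = $855,706 × 0.0132 = $11,295.3192

$11,295.32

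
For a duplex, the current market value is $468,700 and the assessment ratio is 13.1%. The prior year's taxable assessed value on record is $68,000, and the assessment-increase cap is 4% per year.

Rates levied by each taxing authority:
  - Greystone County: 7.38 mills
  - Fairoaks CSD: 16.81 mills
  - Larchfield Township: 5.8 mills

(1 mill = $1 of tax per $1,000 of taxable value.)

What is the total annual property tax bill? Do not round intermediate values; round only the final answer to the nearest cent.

Uncapped assessed value = $468,700 × 0.131 = $61,399.7
Cap limit = $68,000 × 1.04 = $70,720
Taxable assessed value = min($61,399.7, $70,720) = $61,399.7 (cap does not bind)
Greystone County: $61,399.7 × 0.00738 = $453.129786
Fairoaks CSD: $61,399.7 × 0.01681 = $1,032.128957
Larchfield Township: $61,399.7 × 0.0058 = $356.11826
Total = $1,841.377003

$1,841.38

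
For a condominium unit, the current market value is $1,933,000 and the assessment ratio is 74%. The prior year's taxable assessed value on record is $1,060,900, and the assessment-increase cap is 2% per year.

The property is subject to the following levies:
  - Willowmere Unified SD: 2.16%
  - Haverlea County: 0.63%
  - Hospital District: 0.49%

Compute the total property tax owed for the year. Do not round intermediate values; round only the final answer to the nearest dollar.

Uncapped assessed value = $1,933,000 × 0.74 = $1,430,420
Cap limit = $1,060,900 × 1.02 = $1,082,118
Taxable assessed value = min($1,430,420, $1,082,118) = $1,082,118 (cap binds)
Willowmere Unified SD: $1,082,118 × 0.0216 = $23,373.7488
Haverlea County: $1,082,118 × 0.0063 = $6,817.3434
Hospital District: $1,082,118 × 0.0049 = $5,302.3782
Total = $35,493.4704

$35,493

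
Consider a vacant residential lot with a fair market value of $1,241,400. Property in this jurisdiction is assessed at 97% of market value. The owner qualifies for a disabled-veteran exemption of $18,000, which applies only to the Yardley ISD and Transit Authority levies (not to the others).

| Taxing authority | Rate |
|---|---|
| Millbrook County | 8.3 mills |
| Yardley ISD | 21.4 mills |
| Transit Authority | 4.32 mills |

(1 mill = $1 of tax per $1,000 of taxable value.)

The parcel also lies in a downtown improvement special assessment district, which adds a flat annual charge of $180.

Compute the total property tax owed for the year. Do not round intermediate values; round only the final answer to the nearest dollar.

$40,682

Assessed value = $1,241,400 × 0.97 = $1,204,158
Millbrook County: $1,204,158 × 0.0083 = $9,994.5114
Yardley ISD: ($1,204,158 − $18,000) × 0.0214 = $1,186,158 × 0.0214 = $25,383.7812
Transit Authority: ($1,204,158 − $18,000) × 0.00432 = $1,186,158 × 0.00432 = $5,124.20256
Levies subtotal = $40,502.49516
Total = $40,502.49516 + $180 = $40,682.49516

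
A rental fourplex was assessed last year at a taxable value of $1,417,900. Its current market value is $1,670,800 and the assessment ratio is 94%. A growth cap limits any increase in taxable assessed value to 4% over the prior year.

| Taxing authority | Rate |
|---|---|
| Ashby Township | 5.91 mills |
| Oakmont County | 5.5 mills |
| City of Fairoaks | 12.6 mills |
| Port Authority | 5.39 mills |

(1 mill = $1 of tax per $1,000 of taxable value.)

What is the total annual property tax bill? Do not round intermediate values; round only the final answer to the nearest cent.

$43,353.71

Uncapped assessed value = $1,670,800 × 0.94 = $1,570,552
Cap limit = $1,417,900 × 1.04 = $1,474,616
Taxable assessed value = min($1,570,552, $1,474,616) = $1,474,616 (cap binds)
Ashby Township: $1,474,616 × 0.00591 = $8,714.98056
Oakmont County: $1,474,616 × 0.0055 = $8,110.388
City of Fairoaks: $1,474,616 × 0.0126 = $18,580.1616
Port Authority: $1,474,616 × 0.00539 = $7,948.18024
Total = $43,353.7104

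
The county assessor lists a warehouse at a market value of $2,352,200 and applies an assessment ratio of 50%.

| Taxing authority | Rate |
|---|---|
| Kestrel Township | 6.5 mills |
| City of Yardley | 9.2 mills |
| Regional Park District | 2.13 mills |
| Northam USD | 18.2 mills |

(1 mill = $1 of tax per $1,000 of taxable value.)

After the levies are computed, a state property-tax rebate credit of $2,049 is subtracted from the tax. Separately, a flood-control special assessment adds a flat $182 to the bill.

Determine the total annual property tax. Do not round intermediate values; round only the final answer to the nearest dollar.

Assessed value = $2,352,200 × 0.5 = $1,176,100
Kestrel Township: $1,176,100 × 0.0065 = $7,644.65
City of Yardley: $1,176,100 × 0.0092 = $10,820.12
Regional Park District: $1,176,100 × 0.00213 = $2,505.093
Northam USD: $1,176,100 × 0.0182 = $21,405.02
Levies subtotal = $42,374.883
After credit = $42,374.883 − $2,049 = $40,325.883
Total = $40,325.883 + $182 = $40,507.883

$40,508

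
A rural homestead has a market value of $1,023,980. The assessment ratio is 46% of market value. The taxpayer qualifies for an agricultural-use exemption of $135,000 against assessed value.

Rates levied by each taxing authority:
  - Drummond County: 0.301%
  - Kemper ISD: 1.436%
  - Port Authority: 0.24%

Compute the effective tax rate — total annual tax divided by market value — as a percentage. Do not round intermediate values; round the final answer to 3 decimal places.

Assessed value = $1,023,980 × 0.46 = $471,030.8
Taxable value = $471,030.8 − $135,000 = $336,030.8
Drummond County: $336,030.8 × 0.00301 = $1,011.452708
Kemper ISD: $336,030.8 × 0.01436 = $4,825.402288
Port Authority: $336,030.8 × 0.0024 = $806.47392
Total tax = $6,643.328916
Effective rate = $6,643.328916 ÷ $1,023,980 = 0.649% of market value

0.649%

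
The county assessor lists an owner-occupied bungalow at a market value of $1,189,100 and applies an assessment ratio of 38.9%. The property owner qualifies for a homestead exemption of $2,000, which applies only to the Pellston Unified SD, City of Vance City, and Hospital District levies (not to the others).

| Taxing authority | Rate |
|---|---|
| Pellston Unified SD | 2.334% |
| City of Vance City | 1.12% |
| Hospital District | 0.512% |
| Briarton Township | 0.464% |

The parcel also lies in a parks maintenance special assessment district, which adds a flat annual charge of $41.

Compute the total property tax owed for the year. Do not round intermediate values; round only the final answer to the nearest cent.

Assessed value = $1,189,100 × 0.389 = $462,559.9
Pellston Unified SD: ($462,559.9 − $2,000) × 0.02334 = $460,559.9 × 0.02334 = $10,749.468066
City of Vance City: ($462,559.9 − $2,000) × 0.0112 = $460,559.9 × 0.0112 = $5,158.27088
Hospital District: ($462,559.9 − $2,000) × 0.00512 = $460,559.9 × 0.00512 = $2,358.066688
Briarton Township: $462,559.9 × 0.00464 = $2,146.277936
Levies subtotal = $20,412.08357
Total = $20,412.08357 + $41 = $20,453.08357

$20,453.08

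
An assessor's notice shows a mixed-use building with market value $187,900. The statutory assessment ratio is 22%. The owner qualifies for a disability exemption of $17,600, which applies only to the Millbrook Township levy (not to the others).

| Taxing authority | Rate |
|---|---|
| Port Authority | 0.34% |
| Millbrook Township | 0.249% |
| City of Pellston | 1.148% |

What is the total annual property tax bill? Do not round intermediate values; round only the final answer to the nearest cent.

Assessed value = $187,900 × 0.22 = $41,338
Port Authority: $41,338 × 0.0034 = $140.5492
Millbrook Township: ($41,338 − $17,600) × 0.00249 = $23,738 × 0.00249 = $59.10762
City of Pellston: $41,338 × 0.01148 = $474.56024
Total = $674.21706

$674.22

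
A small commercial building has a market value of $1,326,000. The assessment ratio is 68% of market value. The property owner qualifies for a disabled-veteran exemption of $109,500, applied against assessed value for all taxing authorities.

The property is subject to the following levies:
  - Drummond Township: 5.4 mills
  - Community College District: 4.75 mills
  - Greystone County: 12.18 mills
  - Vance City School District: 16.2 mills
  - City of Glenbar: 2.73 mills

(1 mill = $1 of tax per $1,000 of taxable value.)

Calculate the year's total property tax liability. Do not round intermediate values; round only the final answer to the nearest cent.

$32,685.35

Assessed value = $1,326,000 × 0.68 = $901,680
Taxable value = $901,680 − $109,500 = $792,180
Drummond Township: $792,180 × 0.0054 = $4,277.772
Community College District: $792,180 × 0.00475 = $3,762.855
Greystone County: $792,180 × 0.01218 = $9,648.7524
Vance City School District: $792,180 × 0.0162 = $12,833.316
City of Glenbar: $792,180 × 0.00273 = $2,162.6514
Total = $4,277.772 + $3,762.855 + $9,648.7524 + $12,833.316 + $2,162.6514 = $32,685.3468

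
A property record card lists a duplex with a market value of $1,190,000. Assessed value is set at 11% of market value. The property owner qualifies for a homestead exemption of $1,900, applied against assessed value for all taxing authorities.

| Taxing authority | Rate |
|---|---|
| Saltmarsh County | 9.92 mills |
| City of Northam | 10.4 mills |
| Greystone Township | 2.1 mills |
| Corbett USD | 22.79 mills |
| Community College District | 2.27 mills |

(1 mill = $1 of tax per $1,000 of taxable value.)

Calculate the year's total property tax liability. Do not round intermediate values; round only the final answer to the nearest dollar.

Assessed value = $1,190,000 × 0.11 = $130,900
Taxable value = $130,900 − $1,900 = $129,000
Saltmarsh County: $129,000 × 0.00992 = $1,279.68
City of Northam: $129,000 × 0.0104 = $1,341.6
Greystone Township: $129,000 × 0.0021 = $270.9
Corbett USD: $129,000 × 0.02279 = $2,939.91
Community College District: $129,000 × 0.00227 = $292.83
Total = $1,279.68 + $1,341.6 + $270.9 + $2,939.91 + $292.83 = $6,124.92

$6,125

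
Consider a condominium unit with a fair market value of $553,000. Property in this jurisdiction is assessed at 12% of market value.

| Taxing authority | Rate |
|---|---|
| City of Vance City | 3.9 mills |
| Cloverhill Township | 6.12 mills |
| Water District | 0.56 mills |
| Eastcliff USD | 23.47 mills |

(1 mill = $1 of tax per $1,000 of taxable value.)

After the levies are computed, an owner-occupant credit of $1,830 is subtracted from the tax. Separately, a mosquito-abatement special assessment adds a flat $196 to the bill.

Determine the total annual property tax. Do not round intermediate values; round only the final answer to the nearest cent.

Assessed value = $553,000 × 0.12 = $66,360
City of Vance City: $66,360 × 0.0039 = $258.804
Cloverhill Township: $66,360 × 0.00612 = $406.1232
Water District: $66,360 × 0.00056 = $37.1616
Eastcliff USD: $66,360 × 0.02347 = $1,557.4692
Levies subtotal = $2,259.558
After credit = $2,259.558 − $1,830 = $429.558
Total = $429.558 + $196 = $625.558

$625.56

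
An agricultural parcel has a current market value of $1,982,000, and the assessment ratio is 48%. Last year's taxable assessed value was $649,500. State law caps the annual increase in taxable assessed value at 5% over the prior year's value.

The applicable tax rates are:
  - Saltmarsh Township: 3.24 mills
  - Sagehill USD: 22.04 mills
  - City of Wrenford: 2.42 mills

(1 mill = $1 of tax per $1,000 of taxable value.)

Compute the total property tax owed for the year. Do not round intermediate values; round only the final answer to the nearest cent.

$18,890.71

Uncapped assessed value = $1,982,000 × 0.48 = $951,360
Cap limit = $649,500 × 1.05 = $681,975
Taxable assessed value = min($951,360, $681,975) = $681,975 (cap binds)
Saltmarsh Township: $681,975 × 0.00324 = $2,209.599
Sagehill USD: $681,975 × 0.02204 = $15,030.729
City of Wrenford: $681,975 × 0.00242 = $1,650.3795
Total = $18,890.7075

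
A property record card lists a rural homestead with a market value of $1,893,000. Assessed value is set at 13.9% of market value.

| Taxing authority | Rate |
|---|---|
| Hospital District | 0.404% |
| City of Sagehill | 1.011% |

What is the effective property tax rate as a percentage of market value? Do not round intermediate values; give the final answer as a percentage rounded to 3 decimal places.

0.197%

Assessed value = $1,893,000 × 0.139 = $263,127
Hospital District: $263,127 × 0.00404 = $1,063.03308
City of Sagehill: $263,127 × 0.01011 = $2,660.21397
Total tax = $3,723.24705
Effective rate = $3,723.24705 ÷ $1,893,000 = 0.197% of market value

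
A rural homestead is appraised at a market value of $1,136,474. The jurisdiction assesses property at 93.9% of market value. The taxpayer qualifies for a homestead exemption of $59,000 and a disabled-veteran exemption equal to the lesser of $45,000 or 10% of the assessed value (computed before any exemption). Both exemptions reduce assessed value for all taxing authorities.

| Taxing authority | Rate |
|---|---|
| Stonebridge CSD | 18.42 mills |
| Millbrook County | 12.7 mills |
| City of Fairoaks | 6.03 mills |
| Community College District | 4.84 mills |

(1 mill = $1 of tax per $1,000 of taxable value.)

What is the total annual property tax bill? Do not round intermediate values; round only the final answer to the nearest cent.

Assessed value = $1,136,474 × 0.939 = $1,067,149.086
Disabled-veteran exemption = min($45,000, 10% × $1,067,149.086) = min($45,000, $106,714.9086) = $45,000 (dollar cap binds)
Taxable value = $1,067,149.086 − $59,000 − $45,000 = $963,149.086
Stonebridge CSD: $963,149.086 × 0.01842 = $17,741.20616412
Millbrook County: $963,149.086 × 0.0127 = $12,231.9933922
City of Fairoaks: $963,149.086 × 0.00603 = $5,807.78898858
Community College District: $963,149.086 × 0.00484 = $4,661.64157624
Total = $40,442.63012114

$40,442.63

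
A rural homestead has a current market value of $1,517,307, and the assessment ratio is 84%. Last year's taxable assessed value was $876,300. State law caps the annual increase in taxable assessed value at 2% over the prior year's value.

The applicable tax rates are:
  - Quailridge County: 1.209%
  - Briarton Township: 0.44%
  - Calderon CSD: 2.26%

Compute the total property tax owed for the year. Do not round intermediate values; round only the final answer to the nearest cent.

$34,939.66

Uncapped assessed value = $1,517,307 × 0.84 = $1,274,537.88
Cap limit = $876,300 × 1.02 = $893,826
Taxable assessed value = min($1,274,537.88, $893,826) = $893,826 (cap binds)
Quailridge County: $893,826 × 0.01209 = $10,806.35634
Briarton Township: $893,826 × 0.0044 = $3,932.8344
Calderon CSD: $893,826 × 0.0226 = $20,200.4676
Total = $34,939.65834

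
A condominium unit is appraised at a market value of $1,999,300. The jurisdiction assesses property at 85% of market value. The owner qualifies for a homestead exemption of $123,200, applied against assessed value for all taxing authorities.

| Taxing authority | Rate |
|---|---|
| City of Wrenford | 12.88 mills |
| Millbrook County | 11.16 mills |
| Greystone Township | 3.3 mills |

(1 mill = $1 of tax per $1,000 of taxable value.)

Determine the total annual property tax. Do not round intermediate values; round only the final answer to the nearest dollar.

Assessed value = $1,999,300 × 0.85 = $1,699,405
Taxable value = $1,699,405 − $123,200 = $1,576,205
City of Wrenford: $1,576,205 × 0.01288 = $20,301.5204
Millbrook County: $1,576,205 × 0.01116 = $17,590.4478
Greystone Township: $1,576,205 × 0.0033 = $5,201.4765
Total = $20,301.5204 + $17,590.4478 + $5,201.4765 = $43,093.4447

$43,093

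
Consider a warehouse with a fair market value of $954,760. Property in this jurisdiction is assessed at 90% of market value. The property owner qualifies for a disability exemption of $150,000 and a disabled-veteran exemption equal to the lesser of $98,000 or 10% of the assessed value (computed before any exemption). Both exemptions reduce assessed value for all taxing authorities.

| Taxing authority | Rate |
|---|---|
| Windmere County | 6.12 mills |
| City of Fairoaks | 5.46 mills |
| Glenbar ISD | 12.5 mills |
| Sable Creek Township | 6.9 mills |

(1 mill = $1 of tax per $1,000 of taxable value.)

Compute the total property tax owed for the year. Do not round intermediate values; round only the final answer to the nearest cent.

Assessed value = $954,760 × 0.9 = $859,284
Disabled-veteran exemption = min($98,000, 10% × $859,284) = min($98,000, $85,928.4) = $85,928.4 (percentage binds)
Taxable value = $859,284 − $150,000 − $85,928.4 = $623,355.6
Windmere County: $623,355.6 × 0.00612 = $3,814.936272
City of Fairoaks: $623,355.6 × 0.00546 = $3,403.521576
Glenbar ISD: $623,355.6 × 0.0125 = $7,791.945
Sable Creek Township: $623,355.6 × 0.0069 = $4,301.15364
Total = $19,311.556488

$19,311.56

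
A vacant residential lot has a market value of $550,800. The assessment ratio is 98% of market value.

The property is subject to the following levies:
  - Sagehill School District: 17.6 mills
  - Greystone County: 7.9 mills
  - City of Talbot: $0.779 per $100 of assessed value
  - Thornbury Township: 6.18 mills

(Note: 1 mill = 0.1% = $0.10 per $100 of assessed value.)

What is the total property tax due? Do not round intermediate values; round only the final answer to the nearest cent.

$21,305.27

Assessed value = $550,800 × 0.98 = $539,784
Sagehill School District: $539,784 × 0.0176 = $9,500.1984
Greystone County: $539,784 × 0.0079 = $4,264.2936
City of Talbot: $539,784 × 0.00779 = $4,204.91736
Thornbury Township: $539,784 × 0.00618 = $3,335.86512
Total = $21,305.27448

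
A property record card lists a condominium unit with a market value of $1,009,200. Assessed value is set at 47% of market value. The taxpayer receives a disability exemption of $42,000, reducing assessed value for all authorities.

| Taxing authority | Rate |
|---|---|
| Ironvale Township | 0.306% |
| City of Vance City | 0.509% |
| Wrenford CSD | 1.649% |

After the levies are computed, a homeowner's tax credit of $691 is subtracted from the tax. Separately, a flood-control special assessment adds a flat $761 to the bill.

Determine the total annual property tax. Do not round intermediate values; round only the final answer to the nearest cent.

Assessed value = $1,009,200 × 0.47 = $474,324
Taxable value = $474,324 − $42,000 = $432,324
Ironvale Township: $432,324 × 0.00306 = $1,322.91144
City of Vance City: $432,324 × 0.00509 = $2,200.52916
Wrenford CSD: $432,324 × 0.01649 = $7,129.02276
Levies subtotal = $10,652.46336
After credit = $10,652.46336 − $691 = $9,961.46336
Total = $9,961.46336 + $761 = $10,722.46336

$10,722.46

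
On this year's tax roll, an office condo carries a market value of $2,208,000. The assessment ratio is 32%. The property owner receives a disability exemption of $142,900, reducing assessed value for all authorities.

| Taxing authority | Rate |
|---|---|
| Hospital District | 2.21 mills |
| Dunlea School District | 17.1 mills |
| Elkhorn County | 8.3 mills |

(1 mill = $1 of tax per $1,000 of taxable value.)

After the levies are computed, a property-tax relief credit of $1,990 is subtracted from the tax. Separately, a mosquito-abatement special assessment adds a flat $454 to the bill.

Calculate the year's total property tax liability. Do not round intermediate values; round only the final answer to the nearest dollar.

Assessed value = $2,208,000 × 0.32 = $706,560
Taxable value = $706,560 − $142,900 = $563,660
Hospital District: $563,660 × 0.00221 = $1,245.6886
Dunlea School District: $563,660 × 0.0171 = $9,638.586
Elkhorn County: $563,660 × 0.0083 = $4,678.378
Levies subtotal = $15,562.6526
After credit = $15,562.6526 − $1,990 = $13,572.6526
Total = $13,572.6526 + $454 = $14,026.6526

$14,027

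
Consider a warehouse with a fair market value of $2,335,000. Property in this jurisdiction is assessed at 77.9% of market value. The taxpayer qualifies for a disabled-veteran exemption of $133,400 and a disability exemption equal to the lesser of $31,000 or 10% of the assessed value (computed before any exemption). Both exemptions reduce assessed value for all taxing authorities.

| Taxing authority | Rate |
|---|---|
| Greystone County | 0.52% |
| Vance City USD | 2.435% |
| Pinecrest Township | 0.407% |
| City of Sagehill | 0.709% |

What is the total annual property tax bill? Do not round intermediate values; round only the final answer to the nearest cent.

$67,357.34

Assessed value = $2,335,000 × 0.779 = $1,818,965
Disability exemption = min($31,000, 10% × $1,818,965) = min($31,000, $181,896.5) = $31,000 (dollar cap binds)
Taxable value = $1,818,965 − $133,400 − $31,000 = $1,654,565
Greystone County: $1,654,565 × 0.0052 = $8,603.738
Vance City USD: $1,654,565 × 0.02435 = $40,288.65775
Pinecrest Township: $1,654,565 × 0.00407 = $6,734.07955
City of Sagehill: $1,654,565 × 0.00709 = $11,730.86585
Total = $67,357.34115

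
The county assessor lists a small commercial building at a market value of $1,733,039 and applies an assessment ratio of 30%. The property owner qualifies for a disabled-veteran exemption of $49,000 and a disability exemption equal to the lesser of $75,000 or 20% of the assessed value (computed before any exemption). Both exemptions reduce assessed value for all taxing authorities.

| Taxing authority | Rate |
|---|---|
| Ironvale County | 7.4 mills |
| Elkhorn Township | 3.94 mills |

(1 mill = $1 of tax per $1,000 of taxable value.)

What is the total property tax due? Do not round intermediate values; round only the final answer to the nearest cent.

$4,489.64

Assessed value = $1,733,039 × 0.3 = $519,911.7
Disability exemption = min($75,000, 20% × $519,911.7) = min($75,000, $103,982.34) = $75,000 (dollar cap binds)
Taxable value = $519,911.7 − $49,000 − $75,000 = $395,911.7
Ironvale County: $395,911.7 × 0.0074 = $2,929.74658
Elkhorn Township: $395,911.7 × 0.00394 = $1,559.892098
Total = $4,489.638678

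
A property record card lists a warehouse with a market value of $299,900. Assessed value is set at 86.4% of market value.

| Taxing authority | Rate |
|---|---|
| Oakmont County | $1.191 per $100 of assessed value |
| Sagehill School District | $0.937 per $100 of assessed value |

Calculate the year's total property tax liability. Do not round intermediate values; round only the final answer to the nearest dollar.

$5,514

Assessed value = $299,900 × 0.864 = $259,113.6
Oakmont County: $259,113.6 × 0.01191 = $3,086.042976
Sagehill School District: $259,113.6 × 0.00937 = $2,427.894432
Total = $3,086.042976 + $2,427.894432 = $5,513.937408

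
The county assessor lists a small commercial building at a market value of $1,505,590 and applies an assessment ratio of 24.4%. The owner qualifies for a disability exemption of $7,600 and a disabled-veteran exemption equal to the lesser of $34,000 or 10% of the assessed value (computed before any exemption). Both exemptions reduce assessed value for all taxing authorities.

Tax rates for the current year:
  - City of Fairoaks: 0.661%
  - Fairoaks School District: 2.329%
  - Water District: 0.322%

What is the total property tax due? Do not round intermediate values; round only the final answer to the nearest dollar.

$10,789

Assessed value = $1,505,590 × 0.244 = $367,363.96
Disabled-veteran exemption = min($34,000, 10% × $367,363.96) = min($34,000, $36,736.396) = $34,000 (dollar cap binds)
Taxable value = $367,363.96 − $7,600 − $34,000 = $325,763.96
City of Fairoaks: $325,763.96 × 0.00661 = $2,153.2997756
Fairoaks School District: $325,763.96 × 0.02329 = $7,587.0426284
Water District: $325,763.96 × 0.00322 = $1,048.9599512
Total = $10,789.3023552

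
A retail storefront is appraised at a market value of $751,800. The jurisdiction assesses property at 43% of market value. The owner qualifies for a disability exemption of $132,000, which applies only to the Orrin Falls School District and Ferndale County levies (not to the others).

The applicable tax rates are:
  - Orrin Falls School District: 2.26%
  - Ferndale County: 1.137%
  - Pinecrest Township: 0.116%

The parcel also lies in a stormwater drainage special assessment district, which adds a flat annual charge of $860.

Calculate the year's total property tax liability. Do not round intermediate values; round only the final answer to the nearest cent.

$7,732.58

Assessed value = $751,800 × 0.43 = $323,274
Orrin Falls School District: ($323,274 − $132,000) × 0.0226 = $191,274 × 0.0226 = $4,322.7924
Ferndale County: ($323,274 − $132,000) × 0.01137 = $191,274 × 0.01137 = $2,174.78538
Pinecrest Township: $323,274 × 0.00116 = $374.99784
Levies subtotal = $6,872.57562
Total = $6,872.57562 + $860 = $7,732.57562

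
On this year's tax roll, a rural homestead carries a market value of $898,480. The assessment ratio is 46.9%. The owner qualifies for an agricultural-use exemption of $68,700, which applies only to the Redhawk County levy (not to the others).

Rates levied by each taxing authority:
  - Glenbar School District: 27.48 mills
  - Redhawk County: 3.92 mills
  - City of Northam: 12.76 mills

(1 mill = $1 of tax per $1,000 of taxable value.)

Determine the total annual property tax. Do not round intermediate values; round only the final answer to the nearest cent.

$18,339.15

Assessed value = $898,480 × 0.469 = $421,387.12
Glenbar School District: $421,387.12 × 0.02748 = $11,579.7180576
Redhawk County: ($421,387.12 − $68,700) × 0.00392 = $352,687.12 × 0.00392 = $1,382.5335104
City of Northam: $421,387.12 × 0.01276 = $5,376.8996512
Total = $18,339.1512192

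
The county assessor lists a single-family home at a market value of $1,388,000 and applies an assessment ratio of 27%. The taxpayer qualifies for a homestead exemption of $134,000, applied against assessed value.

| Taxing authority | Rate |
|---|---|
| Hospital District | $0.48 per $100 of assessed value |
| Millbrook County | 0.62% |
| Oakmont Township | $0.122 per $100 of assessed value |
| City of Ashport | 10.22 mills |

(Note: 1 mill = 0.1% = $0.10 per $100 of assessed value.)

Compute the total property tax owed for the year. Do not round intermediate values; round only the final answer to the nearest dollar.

$5,403

Assessed value = $1,388,000 × 0.27 = $374,760
Taxable value = $374,760 − $134,000 = $240,760
Hospital District: $240,760 × 0.0048 = $1,155.648
Millbrook County: $240,760 × 0.0062 = $1,492.712
Oakmont Township: $240,760 × 0.00122 = $293.7272
City of Ashport: $240,760 × 0.01022 = $2,460.5672
Total = $5,402.6544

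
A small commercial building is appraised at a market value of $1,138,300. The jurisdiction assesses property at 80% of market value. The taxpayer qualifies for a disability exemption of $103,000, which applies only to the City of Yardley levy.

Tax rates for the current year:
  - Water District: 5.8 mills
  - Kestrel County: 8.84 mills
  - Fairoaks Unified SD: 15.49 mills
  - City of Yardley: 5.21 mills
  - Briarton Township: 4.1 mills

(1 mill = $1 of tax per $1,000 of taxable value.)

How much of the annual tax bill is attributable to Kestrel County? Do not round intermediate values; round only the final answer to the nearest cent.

$8,050.06

Assessed value = $1,138,300 × 0.8 = $910,640
Kestrel County taxable value = $910,640 (exemption does not apply)
Kestrel County levy = $910,640 × 0.00884 = $8,050.0576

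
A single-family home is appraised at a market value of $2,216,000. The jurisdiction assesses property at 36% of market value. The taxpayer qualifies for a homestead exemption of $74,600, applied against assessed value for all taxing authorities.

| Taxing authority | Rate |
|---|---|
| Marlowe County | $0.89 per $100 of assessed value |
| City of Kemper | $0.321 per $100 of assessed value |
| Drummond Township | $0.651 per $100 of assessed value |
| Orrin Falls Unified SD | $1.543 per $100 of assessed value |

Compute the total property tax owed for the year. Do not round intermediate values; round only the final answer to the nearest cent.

Assessed value = $2,216,000 × 0.36 = $797,760
Taxable value = $797,760 − $74,600 = $723,160
Marlowe County: $723,160 × 0.0089 = $6,436.124
City of Kemper: $723,160 × 0.00321 = $2,321.3436
Drummond Township: $723,160 × 0.00651 = $4,707.7716
Orrin Falls Unified SD: $723,160 × 0.01543 = $11,158.3588
Total = $6,436.124 + $2,321.3436 + $4,707.7716 + $11,158.3588 = $24,623.598

$24,623.60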